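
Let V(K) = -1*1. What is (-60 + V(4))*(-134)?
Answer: 8174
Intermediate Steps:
V(K) = -1
(-60 + V(4))*(-134) = (-60 - 1)*(-134) = -61*(-134) = 8174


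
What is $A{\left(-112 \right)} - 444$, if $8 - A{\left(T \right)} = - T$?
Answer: $-548$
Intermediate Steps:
$A{\left(T \right)} = 8 + T$ ($A{\left(T \right)} = 8 - - T = 8 + T$)
$A{\left(-112 \right)} - 444 = \left(8 - 112\right) - 444 = -104 - 444 = -548$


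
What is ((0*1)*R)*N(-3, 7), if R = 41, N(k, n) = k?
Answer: 0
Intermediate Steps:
((0*1)*R)*N(-3, 7) = ((0*1)*41)*(-3) = (0*41)*(-3) = 0*(-3) = 0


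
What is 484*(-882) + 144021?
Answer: -282867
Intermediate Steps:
484*(-882) + 144021 = -426888 + 144021 = -282867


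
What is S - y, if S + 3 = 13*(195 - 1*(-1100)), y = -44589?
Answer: 61421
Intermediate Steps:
S = 16832 (S = -3 + 13*(195 - 1*(-1100)) = -3 + 13*(195 + 1100) = -3 + 13*1295 = -3 + 16835 = 16832)
S - y = 16832 - 1*(-44589) = 16832 + 44589 = 61421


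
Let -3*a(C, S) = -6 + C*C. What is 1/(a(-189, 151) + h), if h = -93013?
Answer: -1/104918 ≈ -9.5313e-6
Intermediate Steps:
a(C, S) = 2 - C²/3 (a(C, S) = -(-6 + C*C)/3 = -(-6 + C²)/3 = 2 - C²/3)
1/(a(-189, 151) + h) = 1/((2 - ⅓*(-189)²) - 93013) = 1/((2 - ⅓*35721) - 93013) = 1/((2 - 11907) - 93013) = 1/(-11905 - 93013) = 1/(-104918) = -1/104918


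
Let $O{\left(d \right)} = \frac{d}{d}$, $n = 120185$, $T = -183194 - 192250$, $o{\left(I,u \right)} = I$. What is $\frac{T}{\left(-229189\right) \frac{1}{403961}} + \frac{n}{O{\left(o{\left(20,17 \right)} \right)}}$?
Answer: $\frac{179209813649}{229189} \approx 7.8193 \cdot 10^{5}$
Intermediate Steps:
$T = -375444$ ($T = -183194 - 192250 = -375444$)
$O{\left(d \right)} = 1$
$\frac{T}{\left(-229189\right) \frac{1}{403961}} + \frac{n}{O{\left(o{\left(20,17 \right)} \right)}} = - \frac{375444}{\left(-229189\right) \frac{1}{403961}} + \frac{120185}{1} = - \frac{375444}{\left(-229189\right) \frac{1}{403961}} + 120185 \cdot 1 = - \frac{375444}{- \frac{229189}{403961}} + 120185 = \left(-375444\right) \left(- \frac{403961}{229189}\right) + 120185 = \frac{151664733684}{229189} + 120185 = \frac{179209813649}{229189}$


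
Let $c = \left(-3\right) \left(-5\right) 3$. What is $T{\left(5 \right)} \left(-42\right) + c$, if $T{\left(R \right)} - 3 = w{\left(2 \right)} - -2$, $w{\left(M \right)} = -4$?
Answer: $3$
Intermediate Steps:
$c = 45$ ($c = 15 \cdot 3 = 45$)
$T{\left(R \right)} = 1$ ($T{\left(R \right)} = 3 - 2 = 1$)
$T{\left(5 \right)} \left(-42\right) + c = 1 \left(-42\right) + 45 = -42 + 45 = 3$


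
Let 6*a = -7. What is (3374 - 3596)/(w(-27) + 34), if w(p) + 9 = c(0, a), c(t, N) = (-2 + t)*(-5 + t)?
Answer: -222/35 ≈ -6.3429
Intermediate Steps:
a = -7/6 (a = (1/6)*(-7) = -7/6 ≈ -1.1667)
c(t, N) = (-5 + t)*(-2 + t)
w(p) = 1 (w(p) = -9 + (10 + 0**2 - 7*0) = -9 + (10 + 0 + 0) = -9 + 10 = 1)
(3374 - 3596)/(w(-27) + 34) = (3374 - 3596)/(1 + 34) = -222/35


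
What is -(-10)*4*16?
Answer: 640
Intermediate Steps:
-(-10)*4*16 = -2*(-20)*16 = 40*16 = 640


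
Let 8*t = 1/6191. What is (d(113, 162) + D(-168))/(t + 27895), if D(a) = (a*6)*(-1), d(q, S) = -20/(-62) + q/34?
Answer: 26405234100/728094536647 ≈ 0.036266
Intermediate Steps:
t = 1/49528 (t = (1/8)/6191 = (1/8)*(1/6191) = 1/49528 ≈ 2.0191e-5)
d(q, S) = 10/31 + q/34 (d(q, S) = -20*(-1/62) + q*(1/34) = 10/31 + q/34)
D(a) = -6*a (D(a) = (6*a)*(-1) = -6*a)
(d(113, 162) + D(-168))/(t + 27895) = ((10/31 + (1/34)*113) - 6*(-168))/(1/49528 + 27895) = ((10/31 + 113/34) + 1008)/(1381583561/49528) = (3843/1054 + 1008)*(49528/1381583561) = (1066275/1054)*(49528/1381583561) = 26405234100/728094536647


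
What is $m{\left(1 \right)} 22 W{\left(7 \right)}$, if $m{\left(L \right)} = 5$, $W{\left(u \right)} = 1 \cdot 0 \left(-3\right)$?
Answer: $0$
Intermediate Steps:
$W{\left(u \right)} = 0$ ($W{\left(u \right)} = 0 \left(-3\right) = 0$)
$m{\left(1 \right)} 22 W{\left(7 \right)} = 5 \cdot 22 \cdot 0 = 110 \cdot 0 = 0$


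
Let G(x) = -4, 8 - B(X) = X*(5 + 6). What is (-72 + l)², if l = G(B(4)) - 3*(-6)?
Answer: 3364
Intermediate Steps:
B(X) = 8 - 11*X (B(X) = 8 - X*(5 + 6) = 8 - X*11 = 8 - 11*X)
l = 14 (l = -4 - 3*(-6) = -4 + 18 = 14)
(-72 + l)² = (-72 + 14)² = (-58)² = 3364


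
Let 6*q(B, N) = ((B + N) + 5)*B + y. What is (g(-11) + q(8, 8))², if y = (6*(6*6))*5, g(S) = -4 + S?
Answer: 37249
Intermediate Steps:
y = 1080 (y = (6*36)*5 = 216*5 = 1080)
q(B, N) = 180 + B*(5 + B + N)/6 (q(B, N) = (((B + N) + 5)*B + 1080)/6 = ((5 + B + N)*B + 1080)/6 = (B*(5 + B + N) + 1080)/6 = (1080 + B*(5 + B + N))/6 = 180 + B*(5 + B + N)/6)
(g(-11) + q(8, 8))² = ((-4 - 11) + (180 + (⅙)*8² + (⅚)*8 + (⅙)*8*8))² = (-15 + (180 + (⅙)*64 + 20/3 + 32/3))² = (-15 + (180 + 32/3 + 20/3 + 32/3))² = (-15 + 208)² = 193² = 37249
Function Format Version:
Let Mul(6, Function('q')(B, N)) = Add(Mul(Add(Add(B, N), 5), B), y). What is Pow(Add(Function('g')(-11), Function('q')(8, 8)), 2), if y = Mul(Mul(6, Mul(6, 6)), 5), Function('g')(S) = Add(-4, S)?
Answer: 37249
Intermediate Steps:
y = 1080 (y = Mul(Mul(6, 36), 5) = Mul(216, 5) = 1080)
Function('q')(B, N) = Add(180, Mul(Rational(1, 6), B, Add(5, B, N))) (Function('q')(B, N) = Mul(Rational(1, 6), Add(Mul(Add(Add(B, N), 5), B), 1080)) = Mul(Rational(1, 6), Add(Mul(Add(5, B, N), B), 1080)) = Mul(Rational(1, 6), Add(Mul(B, Add(5, B, N)), 1080)) = Mul(Rational(1, 6), Add(1080, Mul(B, Add(5, B, N)))) = Add(180, Mul(Rational(1, 6), B, Add(5, B, N))))
Pow(Add(Function('g')(-11), Function('q')(8, 8)), 2) = Pow(Add(Add(-4, -11), Add(180, Mul(Rational(1, 6), Pow(8, 2)), Mul(Rational(5, 6), 8), Mul(Rational(1, 6), 8, 8))), 2) = Pow(Add(-15, Add(180, Mul(Rational(1, 6), 64), Rational(20, 3), Rational(32, 3))), 2) = Pow(Add(-15, Add(180, Rational(32, 3), Rational(20, 3), Rational(32, 3))), 2) = Pow(Add(-15, 208), 2) = Pow(193, 2) = 37249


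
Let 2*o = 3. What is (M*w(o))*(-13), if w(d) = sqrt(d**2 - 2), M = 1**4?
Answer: -13/2 ≈ -6.5000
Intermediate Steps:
o = 3/2 (o = (1/2)*3 = 3/2 ≈ 1.5000)
M = 1
w(d) = sqrt(-2 + d**2)
(M*w(o))*(-13) = (1*sqrt(-2 + (3/2)**2))*(-13) = (1*sqrt(-2 + 9/4))*(-13) = (1*sqrt(1/4))*(-13) = (1*(1/2))*(-13) = (1/2)*(-13) = -13/2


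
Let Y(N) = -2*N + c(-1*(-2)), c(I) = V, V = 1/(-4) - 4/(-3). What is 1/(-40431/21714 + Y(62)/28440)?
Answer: -247018464/461010661 ≈ -0.53582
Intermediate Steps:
V = 13/12 (V = 1*(-¼) - 4*(-⅓) = -¼ + 4/3 = 13/12 ≈ 1.0833)
c(I) = 13/12
Y(N) = 13/12 - 2*N (Y(N) = -2*N + 13/12 = 13/12 - 2*N)
1/(-40431/21714 + Y(62)/28440) = 1/(-40431/21714 + (13/12 - 2*62)/28440) = 1/(-40431*1/21714 + (13/12 - 124)*(1/28440)) = 1/(-13477/7238 - 1475/12*1/28440) = 1/(-13477/7238 - 295/68256) = 1/(-461010661/247018464) = -247018464/461010661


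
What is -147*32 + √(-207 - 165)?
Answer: -4704 + 2*I*√93 ≈ -4704.0 + 19.287*I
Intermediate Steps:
-147*32 + √(-207 - 165) = -4704 + √(-372) = -4704 + 2*I*√93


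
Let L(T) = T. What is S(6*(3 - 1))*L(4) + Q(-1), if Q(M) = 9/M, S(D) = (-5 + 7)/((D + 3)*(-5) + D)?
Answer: -575/63 ≈ -9.1270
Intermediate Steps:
S(D) = 2/(-15 - 4*D) (S(D) = 2/((3 + D)*(-5) + D) = 2/((-15 - 5*D) + D) = 2/(-15 - 4*D))
S(6*(3 - 1))*L(4) + Q(-1) = -2/(15 + 4*(6*(3 - 1)))*4 + 9/(-1) = -2/(15 + 4*(6*2))*4 + 9*(-1) = -2/(15 + 4*12)*4 - 9 = -2/(15 + 48)*4 - 9 = -2/63*4 - 9 = -8/63 - 9 = -575/63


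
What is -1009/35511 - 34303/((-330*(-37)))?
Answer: -410151241/144529770 ≈ -2.8378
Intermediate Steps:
-1009/35511 - 34303/((-330*(-37))) = -1009*1/35511 - 34303/12210 = -1009/35511 - 34303*1/12210 = -1009/35511 - 34303/12210 = -410151241/144529770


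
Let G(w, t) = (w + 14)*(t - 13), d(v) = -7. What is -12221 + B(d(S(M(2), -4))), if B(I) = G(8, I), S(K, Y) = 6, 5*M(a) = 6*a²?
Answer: -12661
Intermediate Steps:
M(a) = 6*a²/5 (M(a) = (6*a²)/5 = 6*a²/5)
G(w, t) = (-13 + t)*(14 + w) (G(w, t) = (14 + w)*(-13 + t) = (-13 + t)*(14 + w))
B(I) = -286 + 22*I (B(I) = -182 - 13*8 + 14*I + I*8 = -182 - 104 + 14*I + 8*I = -286 + 22*I)
-12221 + B(d(S(M(2), -4))) = -12221 + (-286 + 22*(-7)) = -12221 + (-286 - 154) = -12221 - 440 = -12661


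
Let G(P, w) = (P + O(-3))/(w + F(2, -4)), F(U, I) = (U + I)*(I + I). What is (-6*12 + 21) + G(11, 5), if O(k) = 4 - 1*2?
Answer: -1058/21 ≈ -50.381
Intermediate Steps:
O(k) = 2 (O(k) = 4 - 2 = 2)
F(U, I) = 2*I*(I + U) (F(U, I) = (I + U)*(2*I) = 2*I*(I + U))
G(P, w) = (2 + P)/(16 + w) (G(P, w) = (P + 2)/(w + 2*(-4)*(-4 + 2)) = (2 + P)/(w + 2*(-4)*(-2)) = (2 + P)/(w + 16) = (2 + P)/(16 + w))
(-6*12 + 21) + G(11, 5) = (-6*12 + 21) + (2 + 11)/(16 + 5) = (-72 + 21) + 13/21 = -51 + (1/21)*13 = -51 + 13/21 = -1058/21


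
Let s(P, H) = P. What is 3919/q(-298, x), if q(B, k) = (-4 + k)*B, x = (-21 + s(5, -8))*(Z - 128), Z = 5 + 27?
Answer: -3919/456536 ≈ -0.0085842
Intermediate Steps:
Z = 32
x = 1536 (x = (-21 + 5)*(32 - 128) = -16*(-96) = 1536)
q(B, k) = B*(-4 + k)
3919/q(-298, x) = 3919/((-298*(-4 + 1536))) = 3919/((-298*1532)) = 3919/(-456536) = 3919*(-1/456536) = -3919/456536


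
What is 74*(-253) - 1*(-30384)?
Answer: 11662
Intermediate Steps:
74*(-253) - 1*(-30384) = -18722 + 30384 = 11662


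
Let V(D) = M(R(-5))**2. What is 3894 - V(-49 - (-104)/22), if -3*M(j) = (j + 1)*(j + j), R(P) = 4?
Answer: 33446/9 ≈ 3716.2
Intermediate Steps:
M(j) = -2*j*(1 + j)/3 (M(j) = -(j + 1)*(j + j)/3 = -(1 + j)*2*j/3 = -2*j*(1 + j)/3)
V(D) = 1600/9 (V(D) = (-2/3*4*(1 + 4))**2 = (-2/3*4*5)**2 = (-40/3)**2 = 1600/9)
3894 - V(-49 - (-104)/22) = 3894 - 1*1600/9 = 3894 - 1600/9 = 33446/9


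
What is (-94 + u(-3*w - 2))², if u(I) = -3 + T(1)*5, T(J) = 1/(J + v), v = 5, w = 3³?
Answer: 332929/36 ≈ 9248.0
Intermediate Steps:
w = 27
T(J) = 1/(5 + J) (T(J) = 1/(J + 5) = 1/(5 + J))
u(I) = -13/6 (u(I) = -3 + 5/(5 + 1) = -3 + 5/6 = -3 + (⅙)*5 = -3 + ⅚ = -13/6)
(-94 + u(-3*w - 2))² = (-94 - 13/6)² = (-577/6)² = 332929/36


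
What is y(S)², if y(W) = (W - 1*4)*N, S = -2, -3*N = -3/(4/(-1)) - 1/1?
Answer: ¼ ≈ 0.25000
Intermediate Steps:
N = 1/12 (N = -(-3/(4/(-1)) - 1/1)/3 = -(-3/(4*(-1)) - 1*1)/3 = -(-3/(-4) - 1)/3 = -(-3*(-¼) - 1)/3 = -(¾ - 1)/3 = -⅓*(-¼) = 1/12 ≈ 0.083333)
y(W) = -⅓ + W/12 (y(W) = (W - 1*4)*(1/12) = (W - 4)*(1/12) = (-4 + W)*(1/12) = -⅓ + W/12)
y(S)² = (-⅓ + (1/12)*(-2))² = (-⅓ - ⅙)² = (-½)² = ¼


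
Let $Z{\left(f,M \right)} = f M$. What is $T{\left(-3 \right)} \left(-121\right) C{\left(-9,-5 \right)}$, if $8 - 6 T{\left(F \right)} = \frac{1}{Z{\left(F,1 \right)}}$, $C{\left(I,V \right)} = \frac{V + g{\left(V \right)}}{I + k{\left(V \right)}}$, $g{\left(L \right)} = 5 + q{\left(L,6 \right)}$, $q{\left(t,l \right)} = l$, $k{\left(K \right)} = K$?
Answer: $\frac{3025}{42} \approx 72.024$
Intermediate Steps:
$Z{\left(f,M \right)} = M f$
$g{\left(L \right)} = 11$ ($g{\left(L \right)} = 5 + 6 = 11$)
$C{\left(I,V \right)} = \frac{11 + V}{I + V}$ ($C{\left(I,V \right)} = \frac{V + 11}{I + V} = \frac{11 + V}{I + V}$)
$T{\left(F \right)} = \frac{4}{3} - \frac{1}{6 F}$ ($T{\left(F \right)} = \frac{4}{3} - \frac{1}{6 \cdot 1 F} = \frac{4}{3} - \frac{1}{6 F}$)
$T{\left(-3 \right)} \left(-121\right) C{\left(-9,-5 \right)} = \frac{-1 + 8 \left(-3\right)}{6 \left(-3\right)} \left(-121\right) \frac{11 - 5}{-9 - 5} = \frac{1}{6} \left(- \frac{1}{3}\right) \left(-1 - 24\right) \left(-121\right) \frac{1}{-14} \cdot 6 = \frac{1}{6} \left(- \frac{1}{3}\right) \left(-25\right) \left(-121\right) \left(\left(- \frac{1}{14}\right) 6\right) = \frac{25}{18} \left(-121\right) \left(- \frac{3}{7}\right) = \left(- \frac{3025}{18}\right) \left(- \frac{3}{7}\right) = \frac{3025}{42}$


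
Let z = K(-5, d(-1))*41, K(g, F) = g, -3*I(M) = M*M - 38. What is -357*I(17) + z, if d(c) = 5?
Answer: 29664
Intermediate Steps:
I(M) = 38/3 - M²/3 (I(M) = -(M*M - 38)/3 = -(M² - 38)/3 = -(-38 + M²)/3 = 38/3 - M²/3)
z = -205 (z = -5*41 = -205)
-357*I(17) + z = -357*(38/3 - ⅓*17²) - 205 = -357*(38/3 - ⅓*289) - 205 = -357*(38/3 - 289/3) - 205 = -357*(-251/3) - 205 = 29869 - 205 = 29664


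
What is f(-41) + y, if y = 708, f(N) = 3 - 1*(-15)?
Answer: 726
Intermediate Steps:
f(N) = 18 (f(N) = 3 + 15 = 18)
f(-41) + y = 18 + 708 = 726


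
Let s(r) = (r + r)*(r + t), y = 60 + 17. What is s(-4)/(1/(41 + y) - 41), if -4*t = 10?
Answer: -6136/4837 ≈ -1.2686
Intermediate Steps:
t = -5/2 (t = -¼*10 = -5/2 ≈ -2.5000)
y = 77
s(r) = 2*r*(-5/2 + r) (s(r) = (r + r)*(r - 5/2) = (2*r)*(-5/2 + r) = 2*r*(-5/2 + r))
s(-4)/(1/(41 + y) - 41) = (-4*(-5 + 2*(-4)))/(1/(41 + 77) - 41) = (-4*(-5 - 8))/(1/118 - 41) = (-4*(-13))/(1/118 - 41) = 52/(-4837/118) = 52*(-118/4837) = -6136/4837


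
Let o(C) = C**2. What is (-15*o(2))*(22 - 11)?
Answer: -660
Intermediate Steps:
(-15*o(2))*(22 - 11) = (-15*2**2)*(22 - 11) = -15*4*11 = -60*11 = -660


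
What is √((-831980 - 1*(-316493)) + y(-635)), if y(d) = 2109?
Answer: 9*I*√6338 ≈ 716.5*I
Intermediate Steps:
√((-831980 - 1*(-316493)) + y(-635)) = √((-831980 - 1*(-316493)) + 2109) = √((-831980 + 316493) + 2109) = √(-515487 + 2109) = √(-513378) = 9*I*√6338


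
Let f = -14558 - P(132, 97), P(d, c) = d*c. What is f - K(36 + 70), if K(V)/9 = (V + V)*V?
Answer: -229610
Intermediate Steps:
P(d, c) = c*d
K(V) = 18*V² (K(V) = 9*((V + V)*V) = 9*((2*V)*V) = 9*(2*V²) = 18*V²)
f = -27362 (f = -14558 - 97*132 = -14558 - 1*12804 = -14558 - 12804 = -27362)
f - K(36 + 70) = -27362 - 18*(36 + 70)² = -27362 - 18*106² = -27362 - 18*11236 = -27362 - 1*202248 = -27362 - 202248 = -229610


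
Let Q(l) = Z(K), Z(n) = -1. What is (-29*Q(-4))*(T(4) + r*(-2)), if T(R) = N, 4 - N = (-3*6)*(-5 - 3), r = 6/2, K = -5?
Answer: -4234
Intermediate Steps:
r = 3 (r = 6*(1/2) = 3)
Q(l) = -1
N = -140 (N = 4 - (-3*6)*(-5 - 3) = 4 - (-18)*(-8) = 4 - 1*144 = 4 - 144 = -140)
T(R) = -140
(-29*Q(-4))*(T(4) + r*(-2)) = (-29*(-1))*(-140 + 3*(-2)) = 29*(-140 - 6) = 29*(-146) = -4234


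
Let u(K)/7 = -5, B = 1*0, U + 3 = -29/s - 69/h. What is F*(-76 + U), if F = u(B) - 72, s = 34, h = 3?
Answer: 374179/34 ≈ 11005.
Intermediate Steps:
U = -913/34 (U = -3 + (-29/34 - 69/3) = -3 + (-29*1/34 - 69*1/3) = -3 + (-29/34 - 23) = -3 - 811/34 = -913/34 ≈ -26.853)
B = 0
u(K) = -35 (u(K) = 7*(-5) = -35)
F = -107 (F = -35 - 72 = -107)
F*(-76 + U) = -107*(-76 - 913/34) = -107*(-3497/34) = 374179/34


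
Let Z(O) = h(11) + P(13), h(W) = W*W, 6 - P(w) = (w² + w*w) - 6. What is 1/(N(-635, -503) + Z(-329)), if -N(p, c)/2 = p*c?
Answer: -1/639015 ≈ -1.5649e-6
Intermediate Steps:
P(w) = 12 - 2*w² (P(w) = 6 - ((w² + w*w) - 6) = 6 - ((w² + w²) - 6) = 6 - (2*w² - 6) = 6 - (-6 + 2*w²) = 6 + (6 - 2*w²) = 12 - 2*w²)
N(p, c) = -2*c*p (N(p, c) = -2*p*c = -2*c*p)
h(W) = W²
Z(O) = -205 (Z(O) = 11² + (12 - 2*13²) = 121 + (12 - 2*169) = 121 + (12 - 338) = 121 - 326 = -205)
1/(N(-635, -503) + Z(-329)) = 1/(-2*(-503)*(-635) - 205) = 1/(-638810 - 205) = 1/(-639015) = -1/639015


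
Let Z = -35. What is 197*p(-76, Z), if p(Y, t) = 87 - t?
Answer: 24034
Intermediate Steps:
197*p(-76, Z) = 197*(87 - 1*(-35)) = 197*(87 + 35) = 197*122 = 24034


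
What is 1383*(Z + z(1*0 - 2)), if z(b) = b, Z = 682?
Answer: 940440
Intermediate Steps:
1383*(Z + z(1*0 - 2)) = 1383*(682 + (1*0 - 2)) = 1383*(682 + (0 - 2)) = 1383*(682 - 2) = 1383*680 = 940440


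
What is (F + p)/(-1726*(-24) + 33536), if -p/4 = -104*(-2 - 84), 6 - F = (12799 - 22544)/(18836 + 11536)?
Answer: -217279339/455337024 ≈ -0.47718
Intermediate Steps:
F = 191977/30372 (F = 6 - (12799 - 22544)/(18836 + 11536) = 6 - (-9745)/30372 = 6 - 1*(-9745/30372) = 6 + 9745/30372 = 191977/30372 ≈ 6.3209)
p = -35776 (p = -(-416)*(-2 - 84) = -(-416)*(-86) = -4*8944 = -35776)
(F + p)/(-1726*(-24) + 33536) = (191977/30372 - 35776)/(-1726*(-24) + 33536) = -1086396695/(30372*(41424 + 33536)) = -1086396695/30372/74960 = -1086396695/30372*1/74960 = -217279339/455337024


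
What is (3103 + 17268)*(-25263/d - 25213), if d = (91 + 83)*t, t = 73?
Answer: -2174813317573/4234 ≈ -5.1365e+8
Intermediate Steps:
d = 12702 (d = (91 + 83)*73 = 174*73 = 12702)
(3103 + 17268)*(-25263/d - 25213) = (3103 + 17268)*(-25263/12702 - 25213) = 20371*(-25263*1/12702 - 25213) = 20371*(-8421/4234 - 25213) = 20371*(-106760263/4234) = -2174813317573/4234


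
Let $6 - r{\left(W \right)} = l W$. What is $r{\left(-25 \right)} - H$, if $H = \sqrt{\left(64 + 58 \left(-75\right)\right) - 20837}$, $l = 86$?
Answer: $2156 - i \sqrt{25123} \approx 2156.0 - 158.5 i$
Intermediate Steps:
$r{\left(W \right)} = 6 - 86 W$
$H = i \sqrt{25123}$ ($H = \sqrt{\left(64 - 4350\right) - 20837} = \sqrt{-4286 - 20837} = \sqrt{-25123} = i \sqrt{25123} \approx 158.5 i$)
$r{\left(-25 \right)} - H = \left(6 - -2150\right) - i \sqrt{25123} = \left(6 + 2150\right) - i \sqrt{25123} = 2156 - i \sqrt{25123}$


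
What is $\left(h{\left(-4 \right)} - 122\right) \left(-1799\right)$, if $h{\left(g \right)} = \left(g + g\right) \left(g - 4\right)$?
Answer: $104342$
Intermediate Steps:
$h{\left(g \right)} = 2 g \left(-4 + g\right)$ ($h{\left(g \right)} = 2 g \left(g - 4\right) = 2 g \left(-4 + g\right)$)
$\left(h{\left(-4 \right)} - 122\right) \left(-1799\right) = \left(2 \left(-4\right) \left(-4 - 4\right) - 122\right) \left(-1799\right) = \left(2 \left(-4\right) \left(-8\right) - 122\right) \left(-1799\right) = \left(64 - 122\right) \left(-1799\right) = \left(-58\right) \left(-1799\right) = 104342$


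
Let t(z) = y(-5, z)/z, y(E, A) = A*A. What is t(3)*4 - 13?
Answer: -1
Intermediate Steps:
y(E, A) = A²
t(z) = z (t(z) = z²/z = z)
t(3)*4 - 13 = 3*4 - 13 = 12 - 13 = -1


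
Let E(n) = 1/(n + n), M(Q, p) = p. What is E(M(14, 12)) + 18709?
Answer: 449017/24 ≈ 18709.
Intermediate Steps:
E(n) = 1/(2*n)
E(M(14, 12)) + 18709 = (½)/12 + 18709 = (½)*(1/12) + 18709 = 1/24 + 18709 = 449017/24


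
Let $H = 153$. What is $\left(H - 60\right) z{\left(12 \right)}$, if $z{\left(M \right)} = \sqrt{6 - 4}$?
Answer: $93 \sqrt{2} \approx 131.52$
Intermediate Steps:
$z{\left(M \right)} = \sqrt{2}$
$\left(H - 60\right) z{\left(12 \right)} = \left(153 - 60\right) \sqrt{2} = 93 \sqrt{2}$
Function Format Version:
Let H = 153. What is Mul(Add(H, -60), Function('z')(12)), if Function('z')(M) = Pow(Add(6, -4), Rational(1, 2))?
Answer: Mul(93, Pow(2, Rational(1, 2))) ≈ 131.52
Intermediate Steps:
Function('z')(M) = Pow(2, Rational(1, 2))
Mul(Add(H, -60), Function('z')(12)) = Mul(Add(153, -60), Pow(2, Rational(1, 2))) = Mul(93, Pow(2, Rational(1, 2)))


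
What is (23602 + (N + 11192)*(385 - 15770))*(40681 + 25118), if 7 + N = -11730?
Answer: 553266088173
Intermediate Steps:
N = -11737 (N = -7 - 11730 = -11737)
(23602 + (N + 11192)*(385 - 15770))*(40681 + 25118) = (23602 + (-11737 + 11192)*(385 - 15770))*(40681 + 25118) = (23602 - 545*(-15385))*65799 = (23602 + 8384825)*65799 = 8408427*65799 = 553266088173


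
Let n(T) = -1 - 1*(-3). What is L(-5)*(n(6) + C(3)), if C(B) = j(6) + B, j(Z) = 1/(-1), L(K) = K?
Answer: -20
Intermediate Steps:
j(Z) = -1
n(T) = 2 (n(T) = -1 + 3 = 2)
C(B) = -1 + B
L(-5)*(n(6) + C(3)) = -5*(2 + (-1 + 3)) = -5*(2 + 2) = -5*4 = -20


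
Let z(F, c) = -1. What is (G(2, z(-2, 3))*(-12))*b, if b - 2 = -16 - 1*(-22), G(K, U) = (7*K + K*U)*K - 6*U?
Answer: -2880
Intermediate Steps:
G(K, U) = -6*U + K*(7*K + K*U) (G(K, U) = K*(7*K + K*U) - 6*U = -6*U + K*(7*K + K*U))
b = 8 (b = 2 + (-16 - 1*(-22)) = 2 + (-16 + 22) = 2 + 6 = 8)
(G(2, z(-2, 3))*(-12))*b = ((-6*(-1) + 7*2**2 - 1*2**2)*(-12))*8 = ((6 + 7*4 - 1*4)*(-12))*8 = ((6 + 28 - 4)*(-12))*8 = (30*(-12))*8 = -360*8 = -2880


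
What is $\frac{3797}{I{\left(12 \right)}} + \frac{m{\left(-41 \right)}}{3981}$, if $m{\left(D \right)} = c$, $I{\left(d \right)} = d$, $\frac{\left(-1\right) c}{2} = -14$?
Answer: $\frac{1679577}{5308} \approx 316.42$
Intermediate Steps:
$c = 28$ ($c = \left(-2\right) \left(-14\right) = 28$)
$m{\left(D \right)} = 28$
$\frac{3797}{I{\left(12 \right)}} + \frac{m{\left(-41 \right)}}{3981} = \frac{3797}{12} + \frac{28}{3981} = \frac{1679577}{5308}$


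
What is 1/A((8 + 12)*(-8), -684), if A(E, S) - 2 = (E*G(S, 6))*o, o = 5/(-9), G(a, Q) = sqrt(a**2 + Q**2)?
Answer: -9/16636159982 + 1200*sqrt(12997)/8318079991 ≈ 1.6446e-5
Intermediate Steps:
G(a, Q) = sqrt(Q**2 + a**2)
o = -5/9 (o = 5*(-1/9) = -5/9 ≈ -0.55556)
A(E, S) = 2 - 5*E*sqrt(36 + S**2)/9 (A(E, S) = 2 + (E*sqrt(6**2 + S**2))*(-5/9) = 2 + (E*sqrt(36 + S**2))*(-5/9) = 2 - 5*E*sqrt(36 + S**2)/9)
1/A((8 + 12)*(-8), -684) = 1/(2 - 5*(8 + 12)*(-8)*sqrt(36 + (-684)**2)/9) = 1/(2 - 5*20*(-8)*sqrt(36 + 467856)/9) = 1/(2 - 5/9*(-160)*sqrt(467892)) = 1/(2 - 5/9*(-160)*6*sqrt(12997)) = 1/(2 + 1600*sqrt(12997)/3)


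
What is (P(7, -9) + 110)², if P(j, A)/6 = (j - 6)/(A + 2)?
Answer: 583696/49 ≈ 11912.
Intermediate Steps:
P(j, A) = 6*(-6 + j)/(2 + A) (P(j, A) = 6*((j - 6)/(A + 2)) = 6*((-6 + j)/(2 + A)) = 6*(-6 + j)/(2 + A))
(P(7, -9) + 110)² = (6*(-6 + 7)/(2 - 9) + 110)² = (6*1/(-7) + 110)² = (6*(-⅐)*1 + 110)² = (-6/7 + 110)² = (764/7)² = 583696/49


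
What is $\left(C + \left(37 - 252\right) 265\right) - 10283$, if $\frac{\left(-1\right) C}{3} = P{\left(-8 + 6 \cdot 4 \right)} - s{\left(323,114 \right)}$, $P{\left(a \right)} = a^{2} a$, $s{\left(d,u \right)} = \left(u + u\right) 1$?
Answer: $-78862$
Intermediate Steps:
$s{\left(d,u \right)} = 2 u$ ($s{\left(d,u \right)} = 2 u 1 = 2 u$)
$P{\left(a \right)} = a^{3}$
$C = -11604$ ($C = - 3 \left(\left(-8 + 6 \cdot 4\right)^{3} - 2 \cdot 114\right) = - 3 \left(\left(-8 + 24\right)^{3} - 228\right) = - 3 \left(16^{3} - 228\right) = - 3 \left(4096 - 228\right) = \left(-3\right) 3868 = -11604$)
$\left(C + \left(37 - 252\right) 265\right) - 10283 = \left(-11604 + \left(37 - 252\right) 265\right) - 10283 = \left(-11604 - 56975\right) - 10283 = -68579 - 10283 = -78862$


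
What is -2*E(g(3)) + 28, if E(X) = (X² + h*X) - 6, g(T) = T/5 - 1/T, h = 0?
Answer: 8968/225 ≈ 39.858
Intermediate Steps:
g(T) = -1/T + T/5 (g(T) = T*(⅕) - 1/T = T/5 - 1/T = -1/T + T/5)
E(X) = -6 + X² (E(X) = (X² + 0*X) - 6 = (X² + 0) - 6 = X² - 6 = -6 + X²)
-2*E(g(3)) + 28 = -2*(-6 + (-1/3 + (⅕)*3)²) + 28 = -2*(-6 + (-1*⅓ + ⅗)²) + 28 = -2*(-6 + (-⅓ + ⅗)²) + 28 = -2*(-6 + (4/15)²) + 28 = -2*(-6 + 16/225) + 28 = -2*(-1334/225) + 28 = 2668/225 + 28 = 8968/225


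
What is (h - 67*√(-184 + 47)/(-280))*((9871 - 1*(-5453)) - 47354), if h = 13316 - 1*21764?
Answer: 270589440 - 214601*I*√137/28 ≈ 2.7059e+8 - 89709.0*I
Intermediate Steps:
h = -8448 (h = 13316 - 21764 = -8448)
(h - 67*√(-184 + 47)/(-280))*((9871 - 1*(-5453)) - 47354) = (-8448 - 67*√(-184 + 47)/(-280))*((9871 - 1*(-5453)) - 47354) = (-8448 - 67*√(-137)*(-1)/280)*((9871 + 5453) - 47354) = (-8448 - 67*I*√137*(-1)/280)*(15324 - 47354) = (-8448 - (-67)*I*√137/280)*(-32030) = (-8448 + 67*I*√137/280)*(-32030) = 270589440 - 214601*I*√137/28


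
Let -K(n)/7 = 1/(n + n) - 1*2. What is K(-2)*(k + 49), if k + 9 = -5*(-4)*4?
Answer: 1890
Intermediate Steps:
k = 71 (k = -9 - 5*(-4)*4 = -9 + 20*4 = -9 + 80 = 71)
K(n) = 14 - 7/(2*n) (K(n) = -7*(1/(n + n) - 1*2) = -7*(1/(2*n) - 2) = -7*(-2 + 1/(2*n)) = 14 - 7/(2*n))
K(-2)*(k + 49) = (14 - 7/2/(-2))*(71 + 49) = (14 - 7/2*(-½))*120 = (14 + 7/4)*120 = (63/4)*120 = 1890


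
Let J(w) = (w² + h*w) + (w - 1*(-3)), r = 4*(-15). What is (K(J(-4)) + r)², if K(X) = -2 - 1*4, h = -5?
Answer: 4356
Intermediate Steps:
r = -60
J(w) = 3 + w² - 4*w (J(w) = (w² - 5*w) + (w - 1*(-3)) = (w² - 5*w) + (w + 3) = (w² - 5*w) + (3 + w) = 3 + w² - 4*w)
K(X) = -6 (K(X) = -2 - 4 = -6)
(K(J(-4)) + r)² = (-6 - 60)² = (-66)² = 4356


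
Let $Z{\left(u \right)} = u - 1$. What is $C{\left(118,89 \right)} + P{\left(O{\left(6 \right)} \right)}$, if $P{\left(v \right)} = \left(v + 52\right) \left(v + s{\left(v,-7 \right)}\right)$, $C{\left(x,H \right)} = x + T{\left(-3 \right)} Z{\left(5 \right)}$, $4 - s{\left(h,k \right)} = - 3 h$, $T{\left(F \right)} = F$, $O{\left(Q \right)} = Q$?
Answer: $1730$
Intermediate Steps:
$Z{\left(u \right)} = -1 + u$
$s{\left(h,k \right)} = 4 + 3 h$ ($s{\left(h,k \right)} = 4 - - 3 h = 4 + 3 h$)
$C{\left(x,H \right)} = -12 + x$ ($C{\left(x,H \right)} = x - 3 \left(-1 + 5\right) = x - 12 = -12 + x$)
$P{\left(v \right)} = \left(4 + 4 v\right) \left(52 + v\right)$ ($P{\left(v \right)} = \left(v + 52\right) \left(v + \left(4 + 3 v\right)\right) = \left(52 + v\right) \left(4 + 4 v\right) = \left(4 + 4 v\right) \left(52 + v\right)$)
$C{\left(118,89 \right)} + P{\left(O{\left(6 \right)} \right)} = \left(-12 + 118\right) + \left(208 + 4 \cdot 6^{2} + 212 \cdot 6\right) = 106 + \left(208 + 4 \cdot 36 + 1272\right) = 106 + \left(208 + 144 + 1272\right) = 106 + 1624 = 1730$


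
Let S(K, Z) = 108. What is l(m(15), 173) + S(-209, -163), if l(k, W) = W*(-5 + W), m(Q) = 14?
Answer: 29172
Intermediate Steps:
l(m(15), 173) + S(-209, -163) = 173*(-5 + 173) + 108 = 173*168 + 108 = 29064 + 108 = 29172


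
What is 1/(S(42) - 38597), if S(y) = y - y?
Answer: -1/38597 ≈ -2.5909e-5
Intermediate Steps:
S(y) = 0
1/(S(42) - 38597) = 1/(0 - 38597) = 1/(-38597) = -1/38597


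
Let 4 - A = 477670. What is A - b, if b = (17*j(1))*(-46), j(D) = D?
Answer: -476884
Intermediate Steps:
A = -477666 (A = 4 - 1*477670 = 4 - 477670 = -477666)
b = -782 (b = (17*1)*(-46) = 17*(-46) = -782)
A - b = -477666 - 1*(-782) = -477666 + 782 = -476884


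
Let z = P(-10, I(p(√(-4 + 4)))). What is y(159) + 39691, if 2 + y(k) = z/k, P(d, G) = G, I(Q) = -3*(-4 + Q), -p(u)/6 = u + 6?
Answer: 2103557/53 ≈ 39690.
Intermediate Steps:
p(u) = -36 - 6*u (p(u) = -6*(u + 6) = -6*(6 + u) = -36 - 6*u)
I(Q) = 12 - 3*Q
z = 120 (z = 12 - 3*(-36 - 6*√(-4 + 4)) = 12 - 3*(-36 - 6*√0) = 12 - 3*(-36 - 6*0) = 12 - 3*(-36 + 0) = 12 - 3*(-36) = 12 + 108 = 120)
y(k) = -2 + 120/k
y(159) + 39691 = (-2 + 120/159) + 39691 = (-2 + 120*(1/159)) + 39691 = (-2 + 40/53) + 39691 = -66/53 + 39691 = 2103557/53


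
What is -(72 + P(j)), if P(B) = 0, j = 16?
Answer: -72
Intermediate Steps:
-(72 + P(j)) = -(72 + 0) = -1*72 = -72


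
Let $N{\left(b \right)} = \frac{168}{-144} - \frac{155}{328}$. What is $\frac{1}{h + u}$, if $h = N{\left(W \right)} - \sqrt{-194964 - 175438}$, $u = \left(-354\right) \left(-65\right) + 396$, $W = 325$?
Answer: $\frac{22661412744}{530734523430793} + \frac{968256 i \sqrt{370402}}{530734523430793} \approx 4.2698 \cdot 10^{-5} + 1.1103 \cdot 10^{-6} i$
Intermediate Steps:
$N{\left(b \right)} = - \frac{1613}{984}$ ($N{\left(b \right)} = 168 \left(- \frac{1}{144}\right) - \frac{155}{328} = - \frac{7}{6} - \frac{155}{328} = - \frac{1613}{984}$)
$u = 23406$ ($u = 23010 + 396 = 23406$)
$h = - \frac{1613}{984} - i \sqrt{370402}$ ($h = - \frac{1613}{984} - \sqrt{-194964 - 175438} = - \frac{1613}{984} - \sqrt{-370402} = - \frac{1613}{984} - i \sqrt{370402} \approx -1.6392 - 608.61 i$)
$\frac{1}{h + u} = \frac{1}{\left(- \frac{1613}{984} - i \sqrt{370402}\right) + 23406} = \frac{1}{\frac{23029891}{984} - i \sqrt{370402}}$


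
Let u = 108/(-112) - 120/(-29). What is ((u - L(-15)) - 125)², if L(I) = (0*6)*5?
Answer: 9785759929/659344 ≈ 14842.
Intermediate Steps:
L(I) = 0 (L(I) = 0*5 = 0)
u = 2577/812 (u = 108*(-1/112) - 120*(-1/29) = -27/28 + 120/29 = 2577/812 ≈ 3.1736)
((u - L(-15)) - 125)² = ((2577/812 - 1*0) - 125)² = ((2577/812 + 0) - 125)² = (2577/812 - 125)² = (-98923/812)² = 9785759929/659344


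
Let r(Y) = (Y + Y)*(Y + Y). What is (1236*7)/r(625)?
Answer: 2163/390625 ≈ 0.0055373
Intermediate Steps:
r(Y) = 4*Y² (r(Y) = (2*Y)*(2*Y) = 4*Y²)
(1236*7)/r(625) = (1236*7)/((4*625²)) = 8652/((4*390625)) = 8652/1562500 = 8652*(1/1562500) = 2163/390625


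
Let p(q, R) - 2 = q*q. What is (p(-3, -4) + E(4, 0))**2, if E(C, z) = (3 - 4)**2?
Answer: 144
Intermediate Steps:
p(q, R) = 2 + q**2 (p(q, R) = 2 + q*q = 2 + q**2)
E(C, z) = 1 (E(C, z) = (-1)**2 = 1)
(p(-3, -4) + E(4, 0))**2 = ((2 + (-3)**2) + 1)**2 = ((2 + 9) + 1)**2 = (11 + 1)**2 = 12**2 = 144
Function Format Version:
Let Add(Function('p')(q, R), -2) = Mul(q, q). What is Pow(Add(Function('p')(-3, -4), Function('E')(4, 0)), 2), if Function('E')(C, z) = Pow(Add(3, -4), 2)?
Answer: 144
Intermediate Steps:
Function('p')(q, R) = Add(2, Pow(q, 2)) (Function('p')(q, R) = Add(2, Mul(q, q)) = Add(2, Pow(q, 2)))
Function('E')(C, z) = 1 (Function('E')(C, z) = Pow(-1, 2) = 1)
Pow(Add(Function('p')(-3, -4), Function('E')(4, 0)), 2) = Pow(Add(Add(2, Pow(-3, 2)), 1), 2) = Pow(Add(Add(2, 9), 1), 2) = Pow(Add(11, 1), 2) = Pow(12, 2) = 144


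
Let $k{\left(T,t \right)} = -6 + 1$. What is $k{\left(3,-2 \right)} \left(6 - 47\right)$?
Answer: $205$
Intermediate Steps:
$k{\left(T,t \right)} = -5$
$k{\left(3,-2 \right)} \left(6 - 47\right) = - 5 \left(6 - 47\right) = \left(-5\right) \left(-41\right) = 205$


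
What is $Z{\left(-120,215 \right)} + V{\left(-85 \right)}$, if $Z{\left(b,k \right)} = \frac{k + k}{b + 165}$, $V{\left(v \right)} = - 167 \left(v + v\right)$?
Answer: $\frac{255596}{9} \approx 28400.0$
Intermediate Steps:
$V{\left(v \right)} = - 334 v$ ($V{\left(v \right)} = - 167 \cdot 2 v = - 334 v$)
$Z{\left(b,k \right)} = \frac{2 k}{165 + b}$
$Z{\left(-120,215 \right)} + V{\left(-85 \right)} = 2 \cdot 215 \frac{1}{165 - 120} - -28390 = 2 \cdot 215 \cdot \frac{1}{45} + 28390 = \frac{86}{9} + 28390 = \frac{255596}{9}$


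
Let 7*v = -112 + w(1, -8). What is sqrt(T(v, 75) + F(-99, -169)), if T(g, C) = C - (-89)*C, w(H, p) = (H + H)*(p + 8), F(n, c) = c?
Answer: sqrt(6581) ≈ 81.123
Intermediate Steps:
w(H, p) = 2*H*(8 + p) (w(H, p) = (2*H)*(8 + p) = 2*H*(8 + p))
v = -16 (v = (-112 + 2*1*(8 - 8))/7 = (-112 + 2*1*0)/7 = (-112 + 0)/7 = (1/7)*(-112) = -16)
T(g, C) = 90*C (T(g, C) = C + 89*C = 90*C)
sqrt(T(v, 75) + F(-99, -169)) = sqrt(90*75 - 169) = sqrt(6750 - 169) = sqrt(6581)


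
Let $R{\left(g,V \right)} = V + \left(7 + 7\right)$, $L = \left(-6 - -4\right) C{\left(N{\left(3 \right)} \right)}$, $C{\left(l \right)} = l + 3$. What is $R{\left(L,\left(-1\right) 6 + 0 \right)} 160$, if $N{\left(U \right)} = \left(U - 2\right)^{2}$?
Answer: $1280$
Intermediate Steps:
$N{\left(U \right)} = \left(-2 + U\right)^{2}$
$C{\left(l \right)} = 3 + l$
$L = -8$ ($L = \left(-6 - -4\right) \left(3 + \left(-2 + 3\right)^{2}\right) = \left(-6 + 4\right) \left(3 + 1^{2}\right) = - 2 \left(3 + 1\right) = \left(-2\right) 4 = -8$)
$R{\left(g,V \right)} = 14 + V$ ($R{\left(g,V \right)} = V + 14 = 14 + V$)
$R{\left(L,\left(-1\right) 6 + 0 \right)} 160 = \left(14 + \left(\left(-1\right) 6 + 0\right)\right) 160 = \left(14 + \left(-6 + 0\right)\right) 160 = \left(14 - 6\right) 160 = 8 \cdot 160 = 1280$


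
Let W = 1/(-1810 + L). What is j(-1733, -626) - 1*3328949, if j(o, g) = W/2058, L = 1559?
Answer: -1719595237543/516558 ≈ -3.3289e+6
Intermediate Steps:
W = -1/251 (W = 1/(-1810 + 1559) = 1/(-251) = -1/251 ≈ -0.0039841)
j(o, g) = -1/516558 (j(o, g) = -1/251/2058 = -1/251*1/2058 = -1/516558)
j(-1733, -626) - 1*3328949 = -1/516558 - 1*3328949 = -1/516558 - 3328949 = -1719595237543/516558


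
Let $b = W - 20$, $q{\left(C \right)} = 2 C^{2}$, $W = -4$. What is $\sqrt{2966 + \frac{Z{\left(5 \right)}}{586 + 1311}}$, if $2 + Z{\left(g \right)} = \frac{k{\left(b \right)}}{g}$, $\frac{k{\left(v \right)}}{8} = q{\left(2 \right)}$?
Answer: $\frac{2 \sqrt{66709342385}}{9485} \approx 54.461$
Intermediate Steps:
$b = -24$ ($b = -4 - 20 = -24$)
$k{\left(v \right)} = 64$ ($k{\left(v \right)} = 8 \cdot 2 \cdot 2^{2} = 8 \cdot 2 \cdot 4 = 8 \cdot 8 = 64$)
$Z{\left(g \right)} = -2 + \frac{64}{g}$
$\sqrt{2966 + \frac{Z{\left(5 \right)}}{586 + 1311}} = \sqrt{2966 + \frac{-2 + \frac{64}{5}}{586 + 1311}} = \sqrt{2966 + \frac{-2 + 64 \cdot \frac{1}{5}}{1897}} = \sqrt{2966 + \left(-2 + \frac{64}{5}\right) \frac{1}{1897}} = \sqrt{2966 + \frac{54}{5} \cdot \frac{1}{1897}} = \sqrt{2966 + \frac{54}{9485}} = \sqrt{\frac{28132564}{9485}} = \frac{2 \sqrt{66709342385}}{9485}$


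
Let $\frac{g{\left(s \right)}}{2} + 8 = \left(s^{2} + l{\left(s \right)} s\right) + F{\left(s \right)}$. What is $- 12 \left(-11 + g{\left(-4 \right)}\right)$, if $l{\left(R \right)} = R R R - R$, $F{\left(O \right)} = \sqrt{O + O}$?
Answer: $-5820 - 48 i \sqrt{2} \approx -5820.0 - 67.882 i$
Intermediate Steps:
$F{\left(O \right)} = \sqrt{2} \sqrt{O}$ ($F{\left(O \right)} = \sqrt{2 O} = \sqrt{2} \sqrt{O}$)
$l{\left(R \right)} = R^{3} - R$ ($l{\left(R \right)} = R^{2} R - R = R^{3} - R$)
$g{\left(s \right)} = -16 + 2 s^{2} + 2 s \left(s^{3} - s\right) + 2 \sqrt{2} \sqrt{s}$ ($g{\left(s \right)} = -16 + 2 \left(\left(s^{2} + \left(s^{3} - s\right) s\right) + \sqrt{2} \sqrt{s}\right) = -16 + 2 \left(\left(s^{2} + s \left(s^{3} - s\right)\right) + \sqrt{2} \sqrt{s}\right) = -16 + 2 \left(s^{2} + s \left(s^{3} - s\right) + \sqrt{2} \sqrt{s}\right) = -16 + \left(2 s^{2} + 2 s \left(s^{3} - s\right) + 2 \sqrt{2} \sqrt{s}\right) = -16 + 2 s^{2} + 2 s \left(s^{3} - s\right) + 2 \sqrt{2} \sqrt{s}$)
$- 12 \left(-11 + g{\left(-4 \right)}\right) = - 12 \left(-11 + \left(-16 + 2 \left(-4\right)^{4} + 2 \sqrt{2} \sqrt{-4}\right)\right) = - 12 \left(-11 + \left(-16 + 2 \cdot 256 + 2 \sqrt{2} \cdot 2 i\right)\right) = - 12 \left(-11 + \left(-16 + 512 + 4 i \sqrt{2}\right)\right) = - 12 \left(-11 + \left(496 + 4 i \sqrt{2}\right)\right) = - 12 \left(485 + 4 i \sqrt{2}\right) = -5820 - 48 i \sqrt{2}$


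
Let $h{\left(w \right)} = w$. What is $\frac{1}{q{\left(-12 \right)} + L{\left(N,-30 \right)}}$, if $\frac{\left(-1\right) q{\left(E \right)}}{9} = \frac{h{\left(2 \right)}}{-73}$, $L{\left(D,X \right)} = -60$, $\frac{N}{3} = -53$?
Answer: $- \frac{73}{4362} \approx -0.016735$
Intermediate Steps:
$N = -159$ ($N = 3 \left(-53\right) = -159$)
$q{\left(E \right)} = \frac{18}{73}$ ($q{\left(E \right)} = - 9 \frac{2}{-73} = - 9 \cdot 2 \left(- \frac{1}{73}\right) = \left(-9\right) \left(- \frac{2}{73}\right) = \frac{18}{73}$)
$\frac{1}{q{\left(-12 \right)} + L{\left(N,-30 \right)}} = \frac{1}{\frac{18}{73} - 60} = \frac{1}{- \frac{4362}{73}} = - \frac{73}{4362}$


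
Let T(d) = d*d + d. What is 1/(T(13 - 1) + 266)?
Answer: 1/422 ≈ 0.0023697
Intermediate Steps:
T(d) = d + d**2 (T(d) = d**2 + d = d + d**2)
1/(T(13 - 1) + 266) = 1/((13 - 1)*(1 + (13 - 1)) + 266) = 1/(12*(1 + 12) + 266) = 1/(12*13 + 266) = 1/(156 + 266) = 1/422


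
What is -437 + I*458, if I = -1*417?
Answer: -191423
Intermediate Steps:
I = -417
-437 + I*458 = -437 - 417*458 = -437 - 190986 = -191423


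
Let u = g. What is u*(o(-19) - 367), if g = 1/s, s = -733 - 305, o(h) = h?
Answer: 193/519 ≈ 0.37187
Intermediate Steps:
s = -1038
g = -1/1038 (g = 1/(-1038) = -1/1038 ≈ -0.00096339)
u = -1/1038 ≈ -0.00096339
u*(o(-19) - 367) = -(-19 - 367)/1038 = -1/1038*(-386) = 193/519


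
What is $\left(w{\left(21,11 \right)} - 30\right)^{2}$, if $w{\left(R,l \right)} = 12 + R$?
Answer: $9$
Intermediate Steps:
$\left(w{\left(21,11 \right)} - 30\right)^{2} = \left(\left(12 + 21\right) - 30\right)^{2} = \left(33 - 30\right)^{2} = 3^{2} = 9$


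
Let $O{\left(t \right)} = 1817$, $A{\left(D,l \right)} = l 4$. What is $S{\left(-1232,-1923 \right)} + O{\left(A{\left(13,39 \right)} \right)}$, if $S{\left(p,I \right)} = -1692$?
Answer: $125$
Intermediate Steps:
$A{\left(D,l \right)} = 4 l$
$S{\left(-1232,-1923 \right)} + O{\left(A{\left(13,39 \right)} \right)} = -1692 + 1817 = 125$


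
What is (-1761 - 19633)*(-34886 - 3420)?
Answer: 819518564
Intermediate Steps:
(-1761 - 19633)*(-34886 - 3420) = -21394*(-38306) = 819518564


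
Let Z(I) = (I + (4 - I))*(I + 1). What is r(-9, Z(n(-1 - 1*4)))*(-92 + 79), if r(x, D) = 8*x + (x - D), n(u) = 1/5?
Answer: 5577/5 ≈ 1115.4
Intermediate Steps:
n(u) = ⅕
Z(I) = 4 + 4*I (Z(I) = 4*(1 + I) = 4 + 4*I)
r(x, D) = -D + 9*x
r(-9, Z(n(-1 - 1*4)))*(-92 + 79) = (-(4 + 4*(⅕)) + 9*(-9))*(-92 + 79) = (-(4 + ⅘) - 81)*(-13) = (-1*24/5 - 81)*(-13) = (-24/5 - 81)*(-13) = -429/5*(-13) = 5577/5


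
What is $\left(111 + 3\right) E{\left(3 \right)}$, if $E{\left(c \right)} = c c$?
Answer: $1026$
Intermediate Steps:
$E{\left(c \right)} = c^{2}$
$\left(111 + 3\right) E{\left(3 \right)} = \left(111 + 3\right) 3^{2} = 114 \cdot 9 = 1026$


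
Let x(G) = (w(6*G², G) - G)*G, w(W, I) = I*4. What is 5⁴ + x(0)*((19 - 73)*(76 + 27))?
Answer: 625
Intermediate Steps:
w(W, I) = 4*I
x(G) = 3*G² (x(G) = (4*G - G)*G = (3*G)*G = 3*G²)
5⁴ + x(0)*((19 - 73)*(76 + 27)) = 5⁴ + (3*0²)*((19 - 73)*(76 + 27)) = 625 + (3*0)*(-54*103) = 625 + 0*(-5562) = 625 + 0 = 625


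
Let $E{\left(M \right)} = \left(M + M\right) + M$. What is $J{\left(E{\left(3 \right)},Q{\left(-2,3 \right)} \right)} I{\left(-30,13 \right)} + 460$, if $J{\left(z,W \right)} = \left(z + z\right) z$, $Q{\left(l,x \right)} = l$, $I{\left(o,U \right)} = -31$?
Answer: $-4562$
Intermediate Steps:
$E{\left(M \right)} = 3 M$ ($E{\left(M \right)} = 2 M + M = 3 M$)
$J{\left(z,W \right)} = 2 z^{2}$ ($J{\left(z,W \right)} = 2 z z = 2 z^{2}$)
$J{\left(E{\left(3 \right)},Q{\left(-2,3 \right)} \right)} I{\left(-30,13 \right)} + 460 = 2 \left(3 \cdot 3\right)^{2} \left(-31\right) + 460 = 2 \cdot 9^{2} \left(-31\right) + 460 = 2 \cdot 81 \left(-31\right) + 460 = 162 \left(-31\right) + 460 = -5022 + 460 = -4562$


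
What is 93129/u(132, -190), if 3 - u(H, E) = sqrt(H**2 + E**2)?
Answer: -279387/53515 - 186258*sqrt(13381)/53515 ≈ -407.83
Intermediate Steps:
u(H, E) = 3 - sqrt(E**2 + H**2) (u(H, E) = 3 - sqrt(H**2 + E**2) = 3 - sqrt(E**2 + H**2))
93129/u(132, -190) = 93129/(3 - sqrt((-190)**2 + 132**2)) = 93129/(3 - sqrt(36100 + 17424)) = 93129/(3 - sqrt(53524)) = 93129/(3 - 2*sqrt(13381))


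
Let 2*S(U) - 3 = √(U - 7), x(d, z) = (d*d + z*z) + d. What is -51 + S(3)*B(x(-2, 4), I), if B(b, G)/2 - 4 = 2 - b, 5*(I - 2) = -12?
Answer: -87 - 24*I ≈ -87.0 - 24.0*I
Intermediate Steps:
I = -⅖ (I = 2 + (⅕)*(-12) = 2 - 12/5 = -⅖ ≈ -0.40000)
x(d, z) = d + d² + z² (x(d, z) = (d² + z²) + d = d + d² + z²)
S(U) = 3/2 + √(-7 + U)/2 (S(U) = 3/2 + √(U - 7)/2 = 3/2 + √(-7 + U)/2)
B(b, G) = 12 - 2*b (B(b, G) = 8 + 2*(2 - b) = 8 + (4 - 2*b) = 12 - 2*b)
-51 + S(3)*B(x(-2, 4), I) = -51 + (3/2 + √(-7 + 3)/2)*(12 - 2*(-2 + (-2)² + 4²)) = -51 + (3/2 + √(-4)/2)*(12 - 2*(-2 + 4 + 16)) = -51 + (3/2 + (2*I)/2)*(12 - 2*18) = -51 + (3/2 + I)*(12 - 36) = -51 + (3/2 + I)*(-24) = -51 + (-36 - 24*I) = -87 - 24*I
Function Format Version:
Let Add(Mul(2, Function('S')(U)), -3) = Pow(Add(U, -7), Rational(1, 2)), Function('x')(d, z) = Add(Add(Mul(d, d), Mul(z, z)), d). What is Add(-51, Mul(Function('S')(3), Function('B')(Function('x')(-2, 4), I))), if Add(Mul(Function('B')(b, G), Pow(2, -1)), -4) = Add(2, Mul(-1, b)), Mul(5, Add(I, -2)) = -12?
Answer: Add(-87, Mul(-24, I)) ≈ Add(-87.000, Mul(-24.000, I))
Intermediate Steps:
I = Rational(-2, 5) (I = Add(2, Mul(Rational(1, 5), -12)) = Add(2, Rational(-12, 5)) = Rational(-2, 5) ≈ -0.40000)
Function('x')(d, z) = Add(d, Pow(d, 2), Pow(z, 2)) (Function('x')(d, z) = Add(Add(Pow(d, 2), Pow(z, 2)), d) = Add(d, Pow(d, 2), Pow(z, 2)))
Function('S')(U) = Add(Rational(3, 2), Mul(Rational(1, 2), Pow(Add(-7, U), Rational(1, 2)))) (Function('S')(U) = Add(Rational(3, 2), Mul(Rational(1, 2), Pow(Add(U, -7), Rational(1, 2)))) = Add(Rational(3, 2), Mul(Rational(1, 2), Pow(Add(-7, U), Rational(1, 2)))))
Function('B')(b, G) = Add(12, Mul(-2, b)) (Function('B')(b, G) = Add(8, Mul(2, Add(2, Mul(-1, b)))) = Add(8, Add(4, Mul(-2, b))) = Add(12, Mul(-2, b)))
Add(-51, Mul(Function('S')(3), Function('B')(Function('x')(-2, 4), I))) = Add(-51, Mul(Add(Rational(3, 2), Mul(Rational(1, 2), Pow(Add(-7, 3), Rational(1, 2)))), Add(12, Mul(-2, Add(-2, Pow(-2, 2), Pow(4, 2)))))) = Add(-51, Mul(Add(Rational(3, 2), Mul(Rational(1, 2), Pow(-4, Rational(1, 2)))), Add(12, Mul(-2, Add(-2, 4, 16))))) = Add(-51, Mul(Add(Rational(3, 2), Mul(Rational(1, 2), Mul(2, I))), Add(12, Mul(-2, 18)))) = Add(-51, Mul(Add(Rational(3, 2), I), Add(12, -36))) = Add(-51, Mul(Add(Rational(3, 2), I), -24)) = Add(-51, Add(-36, Mul(-24, I))) = Add(-87, Mul(-24, I))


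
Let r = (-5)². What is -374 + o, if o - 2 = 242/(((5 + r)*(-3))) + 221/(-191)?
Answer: -3230396/8595 ≈ -375.85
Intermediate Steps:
r = 25
o = -15866/8595 (o = 2 + (242/(((5 + 25)*(-3))) + 221/(-191)) = 2 + (242/((30*(-3))) + 221*(-1/191)) = 2 + (242/(-90) - 221/191) = 2 + (242*(-1/90) - 221/191) = 2 + (-121/45 - 221/191) = 2 - 33056/8595 = -15866/8595 ≈ -1.8460)
-374 + o = -374 - 15866/8595 = -3230396/8595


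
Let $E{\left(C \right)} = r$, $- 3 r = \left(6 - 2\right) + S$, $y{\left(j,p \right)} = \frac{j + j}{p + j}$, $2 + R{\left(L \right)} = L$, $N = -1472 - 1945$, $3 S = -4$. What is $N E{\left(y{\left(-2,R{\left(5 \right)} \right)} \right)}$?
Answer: $\frac{9112}{3} \approx 3037.3$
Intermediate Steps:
$S = - \frac{4}{3}$ ($S = \frac{1}{3} \left(-4\right) = - \frac{4}{3} \approx -1.3333$)
$N = -3417$ ($N = -1472 - 1945 = -3417$)
$R{\left(L \right)} = -2 + L$
$y{\left(j,p \right)} = \frac{2 j}{j + p}$
$r = - \frac{8}{9}$ ($r = - \frac{\left(6 - 2\right) - \frac{4}{3}}{3} = - \frac{4 - \frac{4}{3}}{3} = \left(- \frac{1}{3}\right) \frac{8}{3} = - \frac{8}{9} \approx -0.88889$)
$E{\left(C \right)} = - \frac{8}{9}$
$N E{\left(y{\left(-2,R{\left(5 \right)} \right)} \right)} = \left(-3417\right) \left(- \frac{8}{9}\right) = \frac{9112}{3}$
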